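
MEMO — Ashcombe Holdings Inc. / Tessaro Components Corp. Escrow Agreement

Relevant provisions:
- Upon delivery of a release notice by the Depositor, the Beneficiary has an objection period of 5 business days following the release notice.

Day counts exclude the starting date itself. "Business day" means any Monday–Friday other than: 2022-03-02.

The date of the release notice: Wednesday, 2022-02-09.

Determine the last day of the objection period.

2022-02-16

The last day of the objection period: counting 5 business days from Wednesday, 2022-02-09 (Feb 10, Feb 11, Feb 14, Feb 15, Feb 16, skipping weekends) reaches Wednesday, 2022-02-16.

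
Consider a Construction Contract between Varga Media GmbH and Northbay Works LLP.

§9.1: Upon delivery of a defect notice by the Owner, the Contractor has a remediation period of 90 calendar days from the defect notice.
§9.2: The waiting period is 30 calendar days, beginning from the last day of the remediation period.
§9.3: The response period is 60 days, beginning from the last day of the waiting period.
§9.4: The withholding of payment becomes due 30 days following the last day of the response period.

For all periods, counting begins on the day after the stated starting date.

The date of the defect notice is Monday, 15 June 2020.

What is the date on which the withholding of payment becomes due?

11 January 2021

Adding 90 calendar days to 15 June 2020 gives 13 September 2020, which is the last day of the remediation period.
The last day of the waiting period: 30 calendar days after 13 September 2020 is 13 October 2020.
The last day of the response period: 13 October 2020 + 60 days = 12 December 2020.
The date on which the withholding of payment becomes due: 12 December 2020 + 30 days = 11 January 2021.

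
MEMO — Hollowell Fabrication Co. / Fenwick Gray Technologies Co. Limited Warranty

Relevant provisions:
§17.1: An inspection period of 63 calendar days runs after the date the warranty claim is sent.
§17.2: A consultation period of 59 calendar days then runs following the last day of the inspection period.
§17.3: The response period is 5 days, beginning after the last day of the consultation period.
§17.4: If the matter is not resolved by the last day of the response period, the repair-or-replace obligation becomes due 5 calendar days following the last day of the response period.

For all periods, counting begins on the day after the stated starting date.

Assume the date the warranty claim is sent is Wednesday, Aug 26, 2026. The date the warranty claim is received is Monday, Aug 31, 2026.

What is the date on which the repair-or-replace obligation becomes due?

Adding 63 calendar days to Aug 26, 2026 gives Oct 28, 2026, which is the last day of the inspection period.
The last day of the consultation period: 59 calendar days after Oct 28, 2026 is Dec 26, 2026.
Adding 5 calendar days to Dec 26, 2026 gives Dec 31, 2026, which is the last day of the response period.
The date on which the repair-or-replace obligation becomes due: 5 calendar days after Dec 31, 2026 is Jan 5, 2027.

Jan 5, 2027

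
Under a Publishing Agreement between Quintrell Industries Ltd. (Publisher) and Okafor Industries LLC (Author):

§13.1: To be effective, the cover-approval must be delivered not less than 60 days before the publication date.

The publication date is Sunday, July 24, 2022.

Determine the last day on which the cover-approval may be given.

Counting back 60 calendar days from July 24, 2022 gives May 25, 2022.

May 25, 2022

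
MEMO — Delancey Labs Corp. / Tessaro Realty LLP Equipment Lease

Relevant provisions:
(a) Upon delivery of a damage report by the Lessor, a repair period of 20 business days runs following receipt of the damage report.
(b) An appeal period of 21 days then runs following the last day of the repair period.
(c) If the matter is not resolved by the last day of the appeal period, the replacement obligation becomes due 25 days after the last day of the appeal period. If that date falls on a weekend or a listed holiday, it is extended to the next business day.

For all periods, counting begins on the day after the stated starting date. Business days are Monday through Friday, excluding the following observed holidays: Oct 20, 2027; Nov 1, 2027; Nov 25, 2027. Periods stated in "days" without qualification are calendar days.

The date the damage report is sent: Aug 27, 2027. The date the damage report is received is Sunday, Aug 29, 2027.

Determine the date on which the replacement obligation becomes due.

Nov 9, 2027

From Sunday, Aug 29, 2027, 20 business days (Aug 30, Aug 31, Sep 1, Sep 2, …, Sep 22, Sep 23, Sep 24, skipping weekends) brings us to Friday, Sep 24, 2027, which is the last day of the repair period.
The last day of the appeal period: 21 calendar days after Sep 24, 2027 is Oct 15, 2027.
The date on which the replacement obligation becomes due: Oct 15, 2027 + 25 days = Nov 9, 2027. Nov 9, 2027 is a Tuesday and is not a listed holiday, so no roll-forward applies.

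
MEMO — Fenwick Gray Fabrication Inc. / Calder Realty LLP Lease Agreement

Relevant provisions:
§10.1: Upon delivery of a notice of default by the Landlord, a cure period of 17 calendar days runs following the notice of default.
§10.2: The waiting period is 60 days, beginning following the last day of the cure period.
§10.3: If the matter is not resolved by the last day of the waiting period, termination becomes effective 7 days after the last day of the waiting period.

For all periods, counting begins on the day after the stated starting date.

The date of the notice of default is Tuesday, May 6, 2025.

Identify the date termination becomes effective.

Jul 29, 2025

The last day of the cure period: May 6, 2025 + 17 days = May 23, 2025.
The last day of the waiting period: 60 calendar days after May 23, 2025 is Jul 22, 2025.
The date termination becomes effective: 7 calendar days after Jul 22, 2025 is Jul 29, 2025.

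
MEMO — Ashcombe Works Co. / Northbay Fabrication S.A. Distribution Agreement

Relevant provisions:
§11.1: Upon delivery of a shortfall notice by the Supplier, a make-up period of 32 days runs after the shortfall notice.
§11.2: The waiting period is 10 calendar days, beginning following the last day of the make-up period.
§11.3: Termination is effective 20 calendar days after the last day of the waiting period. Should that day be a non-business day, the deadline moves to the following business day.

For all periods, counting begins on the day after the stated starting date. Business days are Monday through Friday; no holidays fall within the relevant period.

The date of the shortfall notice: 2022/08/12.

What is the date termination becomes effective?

Adding 32 calendar days to 2022/08/12 gives 2022/09/13, which is the last day of the make-up period.
The last day of the waiting period: 10 calendar days after 2022/09/13 is 2022/09/23.
The date termination becomes effective: 2022/09/23 + 20 days = 2022/10/13. 2022/10/13 is a Thursday, so no roll-forward applies.

2022/10/13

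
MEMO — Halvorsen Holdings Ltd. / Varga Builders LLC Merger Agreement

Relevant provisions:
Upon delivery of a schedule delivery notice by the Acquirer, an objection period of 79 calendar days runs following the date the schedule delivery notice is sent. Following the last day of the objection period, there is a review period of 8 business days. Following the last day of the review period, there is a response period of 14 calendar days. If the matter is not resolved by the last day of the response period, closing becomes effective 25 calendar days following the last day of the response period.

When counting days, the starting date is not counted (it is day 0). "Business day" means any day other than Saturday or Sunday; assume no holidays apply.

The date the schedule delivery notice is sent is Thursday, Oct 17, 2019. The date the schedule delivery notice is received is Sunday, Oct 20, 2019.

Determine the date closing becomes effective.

Feb 23, 2020

The last day of the objection period: 79 calendar days after Oct 17, 2019 is Jan 4, 2020.
The last day of the review period: 8 business days after Saturday, Jan 4, 2020, skipping weekends — Jan 6, Jan 7, Jan 8, Jan 9, Jan 10, Jan 13, Jan 14, Jan 15 — lands on Wednesday, Jan 15, 2020.
The last day of the response period: Jan 15, 2020 + 14 days = Jan 29, 2020.
Adding 25 calendar days to Jan 29, 2020 gives Feb 23, 2020, which is the date closing becomes effective.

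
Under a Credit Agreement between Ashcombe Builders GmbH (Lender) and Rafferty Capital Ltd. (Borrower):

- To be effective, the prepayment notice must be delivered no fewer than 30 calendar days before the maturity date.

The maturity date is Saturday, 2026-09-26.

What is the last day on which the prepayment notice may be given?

2026-09-26 minus 30 days is 2026-08-27.

2026-08-27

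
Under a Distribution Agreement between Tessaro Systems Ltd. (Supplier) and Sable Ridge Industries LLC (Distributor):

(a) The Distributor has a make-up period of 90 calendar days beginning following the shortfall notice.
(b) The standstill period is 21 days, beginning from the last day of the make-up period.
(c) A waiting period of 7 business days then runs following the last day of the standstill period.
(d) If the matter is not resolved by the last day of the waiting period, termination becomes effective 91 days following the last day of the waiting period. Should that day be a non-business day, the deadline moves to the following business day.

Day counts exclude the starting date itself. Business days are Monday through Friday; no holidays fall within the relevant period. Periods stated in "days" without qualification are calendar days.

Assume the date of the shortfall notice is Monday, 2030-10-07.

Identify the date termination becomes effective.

2031-05-06

The last day of the make-up period: 90 calendar days after 2030-10-07 is 2031-01-05.
The last day of the standstill period: 21 calendar days after 2031-01-05 is 2031-01-26.
The last day of the waiting period: 7 business days after Sunday, 2031-01-26, skipping weekends — Jan 27, Jan 28, Jan 29, Jan 30, Jan 31, Feb 3, Feb 4 — lands on Tuesday, 2031-02-04.
The date termination becomes effective: 2031-02-04 + 91 days = 2031-05-06. 2031-05-06 is a Tuesday, so no roll-forward applies.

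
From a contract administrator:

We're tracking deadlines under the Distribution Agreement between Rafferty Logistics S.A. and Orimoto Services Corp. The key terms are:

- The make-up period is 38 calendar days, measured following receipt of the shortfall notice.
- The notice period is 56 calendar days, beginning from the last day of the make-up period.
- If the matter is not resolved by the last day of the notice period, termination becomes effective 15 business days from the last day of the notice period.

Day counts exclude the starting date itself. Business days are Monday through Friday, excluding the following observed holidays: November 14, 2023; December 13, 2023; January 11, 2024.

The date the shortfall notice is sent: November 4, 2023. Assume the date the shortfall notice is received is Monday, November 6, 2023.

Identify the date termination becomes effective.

February 29, 2024

The last day of the make-up period: 38 calendar days after November 6, 2023 is December 14, 2023.
The last day of the notice period: 56 calendar days after December 14, 2023 is February 8, 2024.
From Thursday, February 8, 2024, 15 business days (Feb 9, Feb 12, Feb 13, Feb 14, …, Feb 27, Feb 28, Feb 29, skipping weekends) brings us to Thursday, February 29, 2024, which is the date termination becomes effective.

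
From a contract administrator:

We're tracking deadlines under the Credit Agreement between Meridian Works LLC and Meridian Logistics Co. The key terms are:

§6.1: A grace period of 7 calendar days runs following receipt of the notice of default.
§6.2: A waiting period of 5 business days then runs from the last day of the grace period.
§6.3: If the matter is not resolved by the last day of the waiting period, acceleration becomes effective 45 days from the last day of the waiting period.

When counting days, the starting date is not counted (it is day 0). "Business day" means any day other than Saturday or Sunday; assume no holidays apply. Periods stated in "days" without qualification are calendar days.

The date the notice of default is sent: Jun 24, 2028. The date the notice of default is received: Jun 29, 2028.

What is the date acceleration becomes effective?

The last day of the grace period: 7 calendar days after Jun 29, 2028 is Jul 6, 2028.
From Thursday, Jul 6, 2028, 5 business days (Jul 7, Jul 10, Jul 11, Jul 12, Jul 13, skipping weekends) brings us to Thursday, Jul 13, 2028, which is the last day of the waiting period.
Adding 45 calendar days to Jul 13, 2028 gives Aug 27, 2028, which is the date acceleration becomes effective.

Aug 27, 2028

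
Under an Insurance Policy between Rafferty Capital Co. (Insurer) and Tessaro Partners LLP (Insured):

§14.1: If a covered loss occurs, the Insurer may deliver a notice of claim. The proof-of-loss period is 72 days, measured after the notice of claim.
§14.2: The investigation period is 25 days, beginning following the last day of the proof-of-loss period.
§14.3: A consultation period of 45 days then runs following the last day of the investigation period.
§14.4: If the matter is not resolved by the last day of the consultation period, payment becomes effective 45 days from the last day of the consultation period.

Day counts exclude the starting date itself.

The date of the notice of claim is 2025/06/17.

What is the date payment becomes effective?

2025/12/21

The last day of the proof-of-loss period: 72 calendar days after 2025/06/17 is 2025/08/28.
Adding 25 calendar days to 2025/08/28 gives 2025/09/22, which is the last day of the investigation period.
The last day of the consultation period: 2025/09/22 + 45 days = 2025/11/06.
Adding 45 calendar days to 2025/11/06 gives 2025/12/21, which is the date payment becomes effective.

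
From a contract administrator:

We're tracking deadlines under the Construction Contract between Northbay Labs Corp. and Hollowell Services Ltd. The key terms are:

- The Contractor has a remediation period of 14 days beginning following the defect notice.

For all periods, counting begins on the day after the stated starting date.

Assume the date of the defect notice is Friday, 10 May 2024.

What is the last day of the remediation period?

The last day of the remediation period: 14 calendar days after 10 May 2024 is 24 May 2024.

24 May 2024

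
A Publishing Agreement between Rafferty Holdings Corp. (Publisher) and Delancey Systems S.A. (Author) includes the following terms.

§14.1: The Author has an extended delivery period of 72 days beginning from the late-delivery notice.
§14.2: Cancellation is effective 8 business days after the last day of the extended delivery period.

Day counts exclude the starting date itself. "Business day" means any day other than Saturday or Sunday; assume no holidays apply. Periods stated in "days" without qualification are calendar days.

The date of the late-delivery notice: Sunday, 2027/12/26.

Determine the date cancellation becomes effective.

2028/03/17

The last day of the extended delivery period: 2027/12/26 + 72 days = 2028/03/07.
The date cancellation becomes effective: counting 8 business days from Tuesday, 2028/03/07 (Mar 8, Mar 9, Mar 10, Mar 13, Mar 14, Mar 15, Mar 16, Mar 17, skipping weekends) reaches Friday, 2028/03/17.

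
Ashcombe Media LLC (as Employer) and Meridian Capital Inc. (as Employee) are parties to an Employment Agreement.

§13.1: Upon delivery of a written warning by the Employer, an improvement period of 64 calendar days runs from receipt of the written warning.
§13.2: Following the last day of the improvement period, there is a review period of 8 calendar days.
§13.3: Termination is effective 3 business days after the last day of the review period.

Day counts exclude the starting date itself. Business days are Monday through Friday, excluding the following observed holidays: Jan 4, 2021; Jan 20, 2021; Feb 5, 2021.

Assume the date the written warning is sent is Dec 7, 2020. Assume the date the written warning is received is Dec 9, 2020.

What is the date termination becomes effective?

Feb 24, 2021

Adding 64 calendar days to Dec 9, 2020 gives Feb 11, 2021, which is the last day of the improvement period.
The last day of the review period: Feb 11, 2021 + 8 days = Feb 19, 2021.
The date termination becomes effective: counting 3 business days from Friday, Feb 19, 2021 (Feb 22, Feb 23, Feb 24, skipping weekends) reaches Wednesday, Feb 24, 2021.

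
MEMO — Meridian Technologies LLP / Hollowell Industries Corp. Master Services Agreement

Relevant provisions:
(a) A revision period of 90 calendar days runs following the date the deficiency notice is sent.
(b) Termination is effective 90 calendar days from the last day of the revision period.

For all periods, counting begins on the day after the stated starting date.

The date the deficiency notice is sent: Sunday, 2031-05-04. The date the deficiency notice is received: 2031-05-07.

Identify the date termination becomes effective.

The last day of the revision period: 2031-05-04 + 90 days = 2031-08-02.
The date termination becomes effective: 2031-08-02 + 90 days = 2031-10-31.

2031-10-31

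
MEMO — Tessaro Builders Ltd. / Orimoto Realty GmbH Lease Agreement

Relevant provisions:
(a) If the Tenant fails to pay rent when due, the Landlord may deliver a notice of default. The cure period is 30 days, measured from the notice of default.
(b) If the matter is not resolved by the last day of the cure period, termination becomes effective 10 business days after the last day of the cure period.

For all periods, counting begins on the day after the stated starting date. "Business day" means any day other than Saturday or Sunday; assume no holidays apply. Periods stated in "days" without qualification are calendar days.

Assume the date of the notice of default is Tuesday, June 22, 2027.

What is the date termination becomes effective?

Adding 30 calendar days to June 22, 2027 gives July 22, 2027, which is the last day of the cure period.
The date termination becomes effective: counting 10 business days from Thursday, July 22, 2027 (Jul 23, Jul 26, Jul 27, Jul 28, Jul 29, Jul 30, Aug 2, Aug 3, Aug 4, Aug 5, skipping weekends) reaches Thursday, August 5, 2027.

August 5, 2027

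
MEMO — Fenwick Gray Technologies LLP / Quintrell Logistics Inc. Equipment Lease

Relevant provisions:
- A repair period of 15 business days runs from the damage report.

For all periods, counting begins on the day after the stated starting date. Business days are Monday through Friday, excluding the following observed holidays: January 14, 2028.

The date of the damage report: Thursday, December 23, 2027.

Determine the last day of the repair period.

From Thursday, December 23, 2027, 15 business days (Dec 24, Dec 27, Dec 28, Dec 29, …, Jan 11, Jan 12, Jan 13, skipping weekends) brings us to Thursday, January 13, 2028, which is the last day of the repair period.

January 13, 2028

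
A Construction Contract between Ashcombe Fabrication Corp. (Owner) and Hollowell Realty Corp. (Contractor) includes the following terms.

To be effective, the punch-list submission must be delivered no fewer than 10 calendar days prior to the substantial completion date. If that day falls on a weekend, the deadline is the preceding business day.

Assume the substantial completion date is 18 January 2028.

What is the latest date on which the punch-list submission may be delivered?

7 January 2028

Counting back 10 calendar days from 18 January 2028 gives 8 January 2028. That is a Saturday, so the deadline moves back to Friday, 7 January 2028.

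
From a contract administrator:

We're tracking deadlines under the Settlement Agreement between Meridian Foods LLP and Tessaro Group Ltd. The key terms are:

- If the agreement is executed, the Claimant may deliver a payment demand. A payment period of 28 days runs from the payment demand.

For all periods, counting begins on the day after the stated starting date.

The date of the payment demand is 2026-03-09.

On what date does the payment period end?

2026-04-06

The last day of the payment period: 2026-03-09 + 28 days = 2026-04-06.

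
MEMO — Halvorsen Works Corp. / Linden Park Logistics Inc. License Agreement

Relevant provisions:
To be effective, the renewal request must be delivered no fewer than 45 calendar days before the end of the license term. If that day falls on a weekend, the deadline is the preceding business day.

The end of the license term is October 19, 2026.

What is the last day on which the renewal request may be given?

September 4, 2026

October 19, 2026 minus 45 days is September 4, 2026. That is a Friday, so no adjustment is needed.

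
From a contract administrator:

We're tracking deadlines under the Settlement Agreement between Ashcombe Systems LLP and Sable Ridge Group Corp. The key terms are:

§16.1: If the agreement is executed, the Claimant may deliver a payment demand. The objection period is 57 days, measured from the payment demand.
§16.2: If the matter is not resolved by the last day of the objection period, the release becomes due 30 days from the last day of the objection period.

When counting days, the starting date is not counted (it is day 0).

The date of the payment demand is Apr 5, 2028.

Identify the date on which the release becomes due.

The last day of the objection period: Apr 5, 2028 + 57 days = Jun 1, 2028.
The date on which the release becomes due: 30 calendar days after Jun 1, 2028 is Jul 1, 2028.

Jul 1, 2028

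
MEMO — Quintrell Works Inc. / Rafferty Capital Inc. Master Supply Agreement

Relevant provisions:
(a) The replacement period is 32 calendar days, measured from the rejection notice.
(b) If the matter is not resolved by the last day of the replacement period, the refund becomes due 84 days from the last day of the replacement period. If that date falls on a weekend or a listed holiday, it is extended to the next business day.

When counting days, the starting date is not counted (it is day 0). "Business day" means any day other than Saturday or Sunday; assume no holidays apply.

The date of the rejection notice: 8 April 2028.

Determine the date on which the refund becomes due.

Adding 32 calendar days to 8 April 2028 gives 10 May 2028, which is the last day of the replacement period.
Adding 84 calendar days to 10 May 2028 gives 2 August 2028, which is the date on which the refund becomes due. 2 August 2028 is a Wednesday, so no roll-forward applies.

2 August 2028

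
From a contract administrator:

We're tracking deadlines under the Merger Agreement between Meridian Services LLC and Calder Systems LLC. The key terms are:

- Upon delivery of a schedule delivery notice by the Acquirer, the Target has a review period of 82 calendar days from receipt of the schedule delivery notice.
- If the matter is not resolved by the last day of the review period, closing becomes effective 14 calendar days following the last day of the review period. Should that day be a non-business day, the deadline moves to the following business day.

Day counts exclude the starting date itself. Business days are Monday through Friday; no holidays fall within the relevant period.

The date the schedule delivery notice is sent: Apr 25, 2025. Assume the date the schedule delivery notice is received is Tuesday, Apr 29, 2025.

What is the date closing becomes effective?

Aug 4, 2025

Adding 82 calendar days to Apr 29, 2025 gives Jul 20, 2025, which is the last day of the review period.
The date closing becomes effective: Jul 20, 2025 + 14 days = Aug 3, 2025. That falls on a Sunday, so it rolls to the next business day, Monday, Aug 4, 2025.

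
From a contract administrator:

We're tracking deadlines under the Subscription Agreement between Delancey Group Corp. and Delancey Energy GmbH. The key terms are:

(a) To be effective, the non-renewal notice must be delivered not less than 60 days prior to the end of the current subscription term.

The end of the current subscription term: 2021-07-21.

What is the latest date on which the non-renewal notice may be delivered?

2021-05-22

2021-07-21 minus 60 days is 2021-05-22.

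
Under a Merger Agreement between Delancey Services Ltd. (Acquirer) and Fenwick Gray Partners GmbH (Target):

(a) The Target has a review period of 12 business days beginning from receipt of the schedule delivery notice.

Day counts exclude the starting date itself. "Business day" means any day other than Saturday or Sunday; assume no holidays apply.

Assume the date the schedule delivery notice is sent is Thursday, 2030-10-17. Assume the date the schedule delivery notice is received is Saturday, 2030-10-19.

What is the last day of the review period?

The last day of the review period: 12 business days after Saturday, 2030-10-19, skipping weekends — Oct 21, Oct 22, Oct 23, Oct 24, …, Nov 1, Nov 4, Nov 5 — lands on Tuesday, 2030-11-05.

2030-11-05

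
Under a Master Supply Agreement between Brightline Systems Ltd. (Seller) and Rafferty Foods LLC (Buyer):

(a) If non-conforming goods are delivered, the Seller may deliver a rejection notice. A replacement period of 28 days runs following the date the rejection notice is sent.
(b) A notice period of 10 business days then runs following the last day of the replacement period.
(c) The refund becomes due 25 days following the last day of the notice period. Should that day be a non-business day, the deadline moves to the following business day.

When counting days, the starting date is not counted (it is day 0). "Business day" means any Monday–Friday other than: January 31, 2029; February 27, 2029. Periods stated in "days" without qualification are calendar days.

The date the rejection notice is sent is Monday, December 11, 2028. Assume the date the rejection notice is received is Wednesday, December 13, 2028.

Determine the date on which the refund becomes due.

The last day of the replacement period: December 11, 2028 + 28 days = January 8, 2029.
The last day of the notice period: counting 10 business days from Monday, January 8, 2029 (Jan 9, Jan 10, Jan 11, Jan 12, Jan 15, Jan 16, Jan 17, Jan 18, Jan 19, Jan 22, skipping weekends) reaches Monday, January 22, 2029.
The date on which the refund becomes due: 25 calendar days after January 22, 2029 is February 16, 2029. February 16, 2029 is a Friday and is not a listed holiday, so no roll-forward applies.

February 16, 2029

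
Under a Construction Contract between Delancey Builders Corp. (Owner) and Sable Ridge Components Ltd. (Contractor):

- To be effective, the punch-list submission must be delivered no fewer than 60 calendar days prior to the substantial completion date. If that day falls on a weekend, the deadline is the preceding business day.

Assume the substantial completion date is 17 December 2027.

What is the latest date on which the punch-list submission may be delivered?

17 December 2027 minus 60 days is 18 October 2027. That is a Monday, so no adjustment is needed.

18 October 2027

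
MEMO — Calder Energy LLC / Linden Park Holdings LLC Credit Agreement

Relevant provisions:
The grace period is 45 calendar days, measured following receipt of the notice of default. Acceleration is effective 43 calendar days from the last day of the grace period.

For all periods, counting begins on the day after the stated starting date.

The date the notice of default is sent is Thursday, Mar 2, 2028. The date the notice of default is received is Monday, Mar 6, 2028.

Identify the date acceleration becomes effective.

Jun 2, 2028

Adding 45 calendar days to Mar 6, 2028 gives Apr 20, 2028, which is the last day of the grace period.
The date acceleration becomes effective: Apr 20, 2028 + 43 days = Jun 2, 2028.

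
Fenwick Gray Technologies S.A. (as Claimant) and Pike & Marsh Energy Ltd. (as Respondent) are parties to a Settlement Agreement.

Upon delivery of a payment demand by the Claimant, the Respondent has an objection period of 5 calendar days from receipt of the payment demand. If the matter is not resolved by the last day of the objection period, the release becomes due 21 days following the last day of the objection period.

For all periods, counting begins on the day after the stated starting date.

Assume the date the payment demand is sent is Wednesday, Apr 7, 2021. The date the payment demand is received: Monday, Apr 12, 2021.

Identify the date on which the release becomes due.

The last day of the objection period: Apr 12, 2021 + 5 days = Apr 17, 2021.
Adding 21 calendar days to Apr 17, 2021 gives May 8, 2021, which is the date on which the release becomes due.

May 8, 2021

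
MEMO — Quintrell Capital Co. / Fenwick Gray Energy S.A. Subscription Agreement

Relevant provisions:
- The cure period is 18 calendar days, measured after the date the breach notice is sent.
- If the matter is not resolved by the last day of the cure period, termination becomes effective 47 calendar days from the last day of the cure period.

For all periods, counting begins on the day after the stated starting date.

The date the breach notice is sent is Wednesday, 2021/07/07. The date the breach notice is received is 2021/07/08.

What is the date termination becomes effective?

2021/09/10

The last day of the cure period: 18 calendar days after 2021/07/07 is 2021/07/25.
Adding 47 calendar days to 2021/07/25 gives 2021/09/10, which is the date termination becomes effective.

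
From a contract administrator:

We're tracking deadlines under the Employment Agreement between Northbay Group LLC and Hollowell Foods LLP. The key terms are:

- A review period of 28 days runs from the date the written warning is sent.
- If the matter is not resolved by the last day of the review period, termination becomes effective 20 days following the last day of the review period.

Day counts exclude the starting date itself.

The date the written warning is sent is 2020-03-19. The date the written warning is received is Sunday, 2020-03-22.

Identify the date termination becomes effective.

2020-05-06

The last day of the review period: 2020-03-19 + 28 days = 2020-04-16.
The date termination becomes effective: 20 calendar days after 2020-04-16 is 2020-05-06.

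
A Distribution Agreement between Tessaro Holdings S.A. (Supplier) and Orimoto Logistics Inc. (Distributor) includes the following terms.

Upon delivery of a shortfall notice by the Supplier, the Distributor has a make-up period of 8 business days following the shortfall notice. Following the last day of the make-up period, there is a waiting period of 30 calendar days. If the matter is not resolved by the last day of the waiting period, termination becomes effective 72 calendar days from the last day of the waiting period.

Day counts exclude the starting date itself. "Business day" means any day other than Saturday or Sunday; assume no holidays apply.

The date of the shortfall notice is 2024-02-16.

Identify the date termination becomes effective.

From Friday, 2024-02-16, 8 business days (Feb 19, Feb 20, Feb 21, Feb 22, Feb 23, Feb 26, Feb 27, Feb 28, skipping weekends) brings us to Wednesday, 2024-02-28, which is the last day of the make-up period.
The last day of the waiting period: 2024-02-28 + 30 days = 2024-03-29.
The date termination becomes effective: 72 calendar days after 2024-03-29 is 2024-06-09.

2024-06-09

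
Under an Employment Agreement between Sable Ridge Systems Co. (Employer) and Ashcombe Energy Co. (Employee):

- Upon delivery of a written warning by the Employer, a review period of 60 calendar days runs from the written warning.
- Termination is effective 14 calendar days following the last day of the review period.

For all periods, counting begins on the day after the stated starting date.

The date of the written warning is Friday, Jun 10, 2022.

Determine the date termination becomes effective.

Aug 23, 2022

Adding 60 calendar days to Jun 10, 2022 gives Aug 9, 2022, which is the last day of the review period.
The date termination becomes effective: Aug 9, 2022 + 14 days = Aug 23, 2022.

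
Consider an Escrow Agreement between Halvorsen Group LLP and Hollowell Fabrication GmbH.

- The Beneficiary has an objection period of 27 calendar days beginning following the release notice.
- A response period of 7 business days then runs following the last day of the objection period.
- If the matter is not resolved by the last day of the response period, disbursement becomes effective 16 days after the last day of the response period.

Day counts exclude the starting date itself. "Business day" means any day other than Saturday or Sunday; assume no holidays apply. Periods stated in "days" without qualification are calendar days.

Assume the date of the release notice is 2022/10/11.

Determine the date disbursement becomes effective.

Adding 27 calendar days to 2022/10/11 gives 2022/11/07, which is the last day of the objection period.
The last day of the response period: counting 7 business days from Monday, 2022/11/07 (Nov 8, Nov 9, Nov 10, Nov 11, Nov 14, Nov 15, Nov 16, skipping weekends) reaches Wednesday, 2022/11/16.
The date disbursement becomes effective: 2022/11/16 + 16 days = 2022/12/02.

2022/12/02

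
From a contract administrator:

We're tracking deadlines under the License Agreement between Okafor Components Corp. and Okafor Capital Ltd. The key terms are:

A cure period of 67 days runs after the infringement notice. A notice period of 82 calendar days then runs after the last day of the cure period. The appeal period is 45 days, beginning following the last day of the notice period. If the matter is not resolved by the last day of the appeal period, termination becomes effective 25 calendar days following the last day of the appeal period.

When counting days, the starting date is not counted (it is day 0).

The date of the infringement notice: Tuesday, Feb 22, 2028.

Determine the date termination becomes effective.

Sep 28, 2028

Adding 67 calendar days to Feb 22, 2028 gives Apr 29, 2028, which is the last day of the cure period.
The last day of the notice period: 82 calendar days after Apr 29, 2028 is Jul 20, 2028.
The last day of the appeal period: 45 calendar days after Jul 20, 2028 is Sep 3, 2028.
The date termination becomes effective: 25 calendar days after Sep 3, 2028 is Sep 28, 2028.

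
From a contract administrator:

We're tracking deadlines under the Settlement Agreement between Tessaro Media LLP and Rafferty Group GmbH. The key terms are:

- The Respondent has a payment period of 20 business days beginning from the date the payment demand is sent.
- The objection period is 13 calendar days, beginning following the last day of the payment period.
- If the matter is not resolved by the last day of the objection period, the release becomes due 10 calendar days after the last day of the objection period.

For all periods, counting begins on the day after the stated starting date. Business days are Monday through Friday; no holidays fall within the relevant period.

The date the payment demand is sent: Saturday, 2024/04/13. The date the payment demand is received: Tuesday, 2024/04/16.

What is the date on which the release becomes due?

2024/06/02

From Saturday, 2024/04/13, 20 business days (Apr 15, Apr 16, Apr 17, Apr 18, …, May 8, May 9, May 10, skipping weekends) brings us to Friday, 2024/05/10, which is the last day of the payment period.
Adding 13 calendar days to 2024/05/10 gives 2024/05/23, which is the last day of the objection period.
Adding 10 calendar days to 2024/05/23 gives 2024/06/02, which is the date on which the release becomes due.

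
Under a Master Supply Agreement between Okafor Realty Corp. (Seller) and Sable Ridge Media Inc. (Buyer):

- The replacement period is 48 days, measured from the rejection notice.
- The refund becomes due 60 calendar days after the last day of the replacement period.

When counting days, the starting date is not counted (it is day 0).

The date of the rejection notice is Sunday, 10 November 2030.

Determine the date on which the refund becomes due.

26 February 2031

The last day of the replacement period: 10 November 2030 + 48 days = 28 December 2030.
The date on which the refund becomes due: 28 December 2030 + 60 days = 26 February 2031.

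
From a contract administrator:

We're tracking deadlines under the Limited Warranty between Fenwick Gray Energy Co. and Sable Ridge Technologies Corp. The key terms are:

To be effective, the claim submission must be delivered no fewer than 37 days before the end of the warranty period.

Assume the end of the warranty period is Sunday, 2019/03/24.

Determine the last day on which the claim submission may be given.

Counting back 37 calendar days from 2019/03/24 gives 2019/02/15.

2019/02/15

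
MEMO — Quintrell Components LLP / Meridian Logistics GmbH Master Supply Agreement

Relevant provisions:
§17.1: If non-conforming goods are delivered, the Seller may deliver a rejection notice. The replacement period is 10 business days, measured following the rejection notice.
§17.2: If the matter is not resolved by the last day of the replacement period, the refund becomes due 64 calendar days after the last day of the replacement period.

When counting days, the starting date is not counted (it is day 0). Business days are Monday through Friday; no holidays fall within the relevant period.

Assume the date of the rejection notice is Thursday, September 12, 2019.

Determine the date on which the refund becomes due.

November 29, 2019

From Thursday, September 12, 2019, 10 business days (Sep 13, Sep 16, Sep 17, Sep 18, Sep 19, Sep 20, Sep 23, Sep 24, Sep 25, Sep 26, skipping weekends) brings us to Thursday, September 26, 2019, which is the last day of the replacement period.
Adding 64 calendar days to September 26, 2019 gives November 29, 2019, which is the date on which the refund becomes due.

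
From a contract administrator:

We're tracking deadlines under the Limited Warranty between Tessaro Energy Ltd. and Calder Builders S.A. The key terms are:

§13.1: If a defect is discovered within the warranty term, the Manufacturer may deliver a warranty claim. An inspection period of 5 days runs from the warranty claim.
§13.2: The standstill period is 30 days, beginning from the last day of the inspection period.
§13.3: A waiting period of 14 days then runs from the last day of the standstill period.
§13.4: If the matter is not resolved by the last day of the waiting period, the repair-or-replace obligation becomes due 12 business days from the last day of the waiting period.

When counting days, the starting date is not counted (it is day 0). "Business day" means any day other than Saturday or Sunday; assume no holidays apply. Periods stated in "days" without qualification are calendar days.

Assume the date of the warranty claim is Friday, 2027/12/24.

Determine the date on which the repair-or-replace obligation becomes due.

Adding 5 calendar days to 2027/12/24 gives 2027/12/29, which is the last day of the inspection period.
Adding 30 calendar days to 2027/12/29 gives 2028/01/28, which is the last day of the standstill period.
Adding 14 calendar days to 2028/01/28 gives 2028/02/11, which is the last day of the waiting period.
The date on which the repair-or-replace obligation becomes due: 12 business days after Friday, 2028/02/11, skipping weekends — Feb 14, Feb 15, Feb 16, Feb 17, …, Feb 25, Feb 28, Feb 29 — lands on Tuesday, 2028/02/29.

2028/02/29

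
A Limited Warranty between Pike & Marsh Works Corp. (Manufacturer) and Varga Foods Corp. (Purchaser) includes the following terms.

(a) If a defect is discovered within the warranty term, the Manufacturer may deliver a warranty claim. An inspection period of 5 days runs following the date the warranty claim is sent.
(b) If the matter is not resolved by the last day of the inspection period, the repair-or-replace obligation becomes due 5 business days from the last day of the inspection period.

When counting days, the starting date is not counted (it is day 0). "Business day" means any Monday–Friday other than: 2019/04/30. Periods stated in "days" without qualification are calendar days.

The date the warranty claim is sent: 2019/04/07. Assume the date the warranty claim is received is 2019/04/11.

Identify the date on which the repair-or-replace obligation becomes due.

Adding 5 calendar days to 2019/04/07 gives 2019/04/12, which is the last day of the inspection period.
From Friday, 2019/04/12, 5 business days (Apr 15, Apr 16, Apr 17, Apr 18, Apr 19, skipping weekends) brings us to Friday, 2019/04/19, which is the date on which the repair-or-replace obligation becomes due.

2019/04/19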